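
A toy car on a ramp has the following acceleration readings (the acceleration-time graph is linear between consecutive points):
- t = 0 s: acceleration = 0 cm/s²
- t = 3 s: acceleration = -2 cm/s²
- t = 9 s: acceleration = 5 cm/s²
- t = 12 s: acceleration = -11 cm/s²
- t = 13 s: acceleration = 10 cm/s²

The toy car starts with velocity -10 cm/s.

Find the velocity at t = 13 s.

-13.5 cm/s

Δv equals the area under the a-t graph; then v = v₀ + Δv.
0–3 s: ½(0 + -2)(3) = -3 cm/s
3–9 s: ½(-2 + 5)(6) = 9 cm/s
9–12 s: ½(5 + -11)(3) = -9 cm/s
12–13 s: ½(-11 + 10)(1) = -0.5 cm/s
Δv = -3.5 cm/s, so v(13) = -10 + (-3.5) = -13.5 cm/s.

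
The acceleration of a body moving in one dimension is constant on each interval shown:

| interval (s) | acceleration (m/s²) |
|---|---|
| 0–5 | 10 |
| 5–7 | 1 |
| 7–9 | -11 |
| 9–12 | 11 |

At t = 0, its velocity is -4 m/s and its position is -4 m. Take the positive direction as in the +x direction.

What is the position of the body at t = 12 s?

396.5 m

On each constant-a segment, Δv = aΔt and Δx = v₀Δt + ½aΔt²; chain segment to segment.
0–5 s: v starts -4 m/s; Δx = -4·5 + ½·10·5² = 105 m; v ends 46 m/s.
5–7 s: v starts 46 m/s; Δx = 46·2 + ½·1·2² = 94 m; v ends 48 m/s.
7–9 s: v starts 48 m/s; Δx = 48·2 + ½·-11·2² = 74 m; v ends 26 m/s.
9–12 s: v starts 26 m/s; Δx = 26·3 + ½·11·3² = 127.5 m; v ends 59 m/s.
x(12) = -4 + Σ Δx = 396.5 m.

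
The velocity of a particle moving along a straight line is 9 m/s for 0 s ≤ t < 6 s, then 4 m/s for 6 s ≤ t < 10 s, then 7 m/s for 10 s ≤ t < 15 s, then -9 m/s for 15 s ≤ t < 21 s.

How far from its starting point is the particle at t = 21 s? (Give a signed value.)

Displacement is the signed area under the v-t curve.
0–6 s: 9 × 6 = 54 m
6–10 s: 4 × 4 = 16 m
10–15 s: 7 × 5 = 35 m
15–21 s: -9 × 6 = -54 m
Net displacement = 51 m

51 m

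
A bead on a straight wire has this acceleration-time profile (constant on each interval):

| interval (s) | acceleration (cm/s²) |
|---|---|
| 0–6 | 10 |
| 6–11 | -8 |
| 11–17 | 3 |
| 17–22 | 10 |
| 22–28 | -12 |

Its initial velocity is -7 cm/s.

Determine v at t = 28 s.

9 cm/s

Δv equals the area under the a-t graph; then v = v₀ + Δv.
0–6 s: 10 × 6 = 60 cm/s
6–11 s: -8 × 5 = -40 cm/s
11–17 s: 3 × 6 = 18 cm/s
17–22 s: 10 × 5 = 50 cm/s
22–28 s: -12 × 6 = -72 cm/s
Δv = 16 cm/s, so v(28) = -7 + (16) = 9 cm/s.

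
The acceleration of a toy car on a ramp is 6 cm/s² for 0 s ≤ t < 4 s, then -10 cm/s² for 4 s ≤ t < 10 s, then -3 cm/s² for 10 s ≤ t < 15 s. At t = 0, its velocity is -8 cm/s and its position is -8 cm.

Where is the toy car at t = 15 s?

On each constant-a segment, Δv = aΔt and Δx = v₀Δt + ½aΔt²; chain segment to segment.
0–4 s: v starts -8 cm/s; Δx = -8·4 + ½·6·4² = 16 cm; v ends 16 cm/s.
4–10 s: v starts 16 cm/s; Δx = 16·6 + ½·-10·6² = -84 cm; v ends -44 cm/s.
10–15 s: v starts -44 cm/s; Δx = -44·5 + ½·-3·5² = -257.5 cm; v ends -59 cm/s.
x(15) = -8 + Σ Δx = -333.5 cm.

-333.5 cm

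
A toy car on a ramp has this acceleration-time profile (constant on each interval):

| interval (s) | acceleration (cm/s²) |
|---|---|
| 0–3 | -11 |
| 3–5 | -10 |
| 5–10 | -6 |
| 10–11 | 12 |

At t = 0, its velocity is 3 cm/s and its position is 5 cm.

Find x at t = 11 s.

On each constant-a segment, Δv = aΔt and Δx = v₀Δt + ½aΔt²; chain segment to segment.
0–3 s: v starts 3 cm/s; Δx = 3·3 + ½·-11·3² = -40.5 cm; v ends -30 cm/s.
3–5 s: v starts -30 cm/s; Δx = -30·2 + ½·-10·2² = -80 cm; v ends -50 cm/s.
5–10 s: v starts -50 cm/s; Δx = -50·5 + ½·-6·5² = -325 cm; v ends -80 cm/s.
10–11 s: v starts -80 cm/s; Δx = -80·1 + ½·12·1² = -74 cm; v ends -68 cm/s.
x(11) = 5 + Σ Δx = -514.5 cm.

-514.5 cm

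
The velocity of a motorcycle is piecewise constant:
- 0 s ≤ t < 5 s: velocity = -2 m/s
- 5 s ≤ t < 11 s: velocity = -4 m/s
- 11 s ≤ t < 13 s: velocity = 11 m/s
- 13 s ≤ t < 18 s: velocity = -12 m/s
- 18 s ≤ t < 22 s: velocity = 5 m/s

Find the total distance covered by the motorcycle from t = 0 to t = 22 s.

Distance (not displacement) is the total path length: add the absolute areas under v-t.
0–5 s: |-2| × 5 = 10 m
5–11 s: |-4| × 6 = 24 m
11–13 s: |11| × 2 = 22 m
13–18 s: |-12| × 5 = 60 m
18–22 s: |5| × 4 = 20 m
Total distance = 136 m

136 m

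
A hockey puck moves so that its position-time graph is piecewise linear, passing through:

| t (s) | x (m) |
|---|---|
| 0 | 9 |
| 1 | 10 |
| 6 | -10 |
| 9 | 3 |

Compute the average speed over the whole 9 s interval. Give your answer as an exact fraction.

34/9 m/s

Average speed = (total path length)/(elapsed time); on a piecewise-linear x-t graph the path length is Σ|Δx|.
0–1 s: |Δx| = |10 − 9| = 1 m
1–6 s: |Δx| = |-10 − 10| = 20 m
6–9 s: |Δx| = |3 − -10| = 13 m
Total path = 34 m; average speed = 34/9 = 34/9 m/s.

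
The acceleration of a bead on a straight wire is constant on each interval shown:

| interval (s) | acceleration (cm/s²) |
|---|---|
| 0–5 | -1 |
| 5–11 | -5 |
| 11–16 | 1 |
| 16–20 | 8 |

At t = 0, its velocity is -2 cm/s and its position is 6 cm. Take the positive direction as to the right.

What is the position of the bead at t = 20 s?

-385 cm

On each constant-a segment, Δv = aΔt and Δx = v₀Δt + ½aΔt²; chain segment to segment.
0–5 s: v starts -2 cm/s; Δx = -2·5 + ½·-1·5² = -22.5 cm; v ends -7 cm/s.
5–11 s: v starts -7 cm/s; Δx = -7·6 + ½·-5·6² = -132 cm; v ends -37 cm/s.
11–16 s: v starts -37 cm/s; Δx = -37·5 + ½·1·5² = -172.5 cm; v ends -32 cm/s.
16–20 s: v starts -32 cm/s; Δx = -32·4 + ½·8·4² = -64 cm; v ends 0 cm/s.
x(20) = 6 + Σ Δx = -385 cm.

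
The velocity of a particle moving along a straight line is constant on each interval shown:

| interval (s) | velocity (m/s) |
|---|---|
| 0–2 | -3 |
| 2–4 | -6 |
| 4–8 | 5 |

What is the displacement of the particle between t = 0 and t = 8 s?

2 m

Displacement is the signed area under the v-t curve.
0–2 s: -3 × 2 = -6 m
2–4 s: -6 × 2 = -12 m
4–8 s: 5 × 4 = 20 m
Net displacement = 2 m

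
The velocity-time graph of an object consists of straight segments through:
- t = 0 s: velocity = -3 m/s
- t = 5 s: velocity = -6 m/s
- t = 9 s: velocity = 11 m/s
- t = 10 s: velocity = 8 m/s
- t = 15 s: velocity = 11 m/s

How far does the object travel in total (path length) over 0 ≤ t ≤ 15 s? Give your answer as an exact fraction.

3331/34 m

Total distance travelled is ∫|v| dt — sum the magnitudes of each area piece.
0–5 s: |½(-3 + -6)(5)| = 22.5 m
5–9 s: v = 0 at t = 109/17 s; triangle areas 72/17 + 242/17 = 314/17 m
9–10 s: |½(11 + 8)(1)| = 9.5 m
10–15 s: |½(8 + 11)(5)| = 47.5 m
Total distance = 3331/34 m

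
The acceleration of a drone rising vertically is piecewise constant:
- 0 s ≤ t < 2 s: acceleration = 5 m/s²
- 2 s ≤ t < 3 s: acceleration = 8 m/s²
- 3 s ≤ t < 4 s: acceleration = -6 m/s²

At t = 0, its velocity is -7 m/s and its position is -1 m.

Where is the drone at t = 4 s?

10 m

On each constant-a segment, Δv = aΔt and Δx = v₀Δt + ½aΔt²; chain segment to segment.
0–2 s: v starts -7 m/s; Δx = -7·2 + ½·5·2² = -4 m; v ends 3 m/s.
2–3 s: v starts 3 m/s; Δx = 3·1 + ½·8·1² = 7 m; v ends 11 m/s.
3–4 s: v starts 11 m/s; Δx = 11·1 + ½·-6·1² = 8 m; v ends 5 m/s.
x(4) = -1 + Σ Δx = 10 m.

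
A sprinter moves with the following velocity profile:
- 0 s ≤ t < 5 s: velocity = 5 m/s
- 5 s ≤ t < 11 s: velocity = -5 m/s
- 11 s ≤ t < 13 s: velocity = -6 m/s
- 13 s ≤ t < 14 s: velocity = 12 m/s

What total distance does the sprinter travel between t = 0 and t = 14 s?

79 m

Distance (not displacement) is the total path length: add the absolute areas under v-t.
0–5 s: |5| × 5 = 25 m
5–11 s: |-5| × 6 = 30 m
11–13 s: |-6| × 2 = 12 m
13–14 s: |12| × 1 = 12 m
Total distance = 79 m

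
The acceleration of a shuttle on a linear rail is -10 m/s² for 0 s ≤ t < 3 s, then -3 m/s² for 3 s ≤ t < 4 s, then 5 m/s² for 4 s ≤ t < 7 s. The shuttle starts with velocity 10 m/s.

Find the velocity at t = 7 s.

-8 m/s

Δv equals the area under the a-t graph; then v = v₀ + Δv.
0–3 s: -10 × 3 = -30 m/s
3–4 s: -3 × 1 = -3 m/s
4–7 s: 5 × 3 = 15 m/s
Δv = -18 m/s, so v(7) = 10 + (-18) = -8 m/s.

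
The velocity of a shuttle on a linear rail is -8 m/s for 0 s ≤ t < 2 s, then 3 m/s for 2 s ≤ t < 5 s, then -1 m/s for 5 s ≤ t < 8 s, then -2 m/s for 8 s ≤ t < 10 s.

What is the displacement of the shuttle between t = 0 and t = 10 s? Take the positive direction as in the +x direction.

Displacement is the signed area under the v-t curve.
0–2 s: -8 × 2 = -16 m
2–5 s: 3 × 3 = 9 m
5–8 s: -1 × 3 = -3 m
8–10 s: -2 × 2 = -4 m
Net displacement = -14 m

-14 m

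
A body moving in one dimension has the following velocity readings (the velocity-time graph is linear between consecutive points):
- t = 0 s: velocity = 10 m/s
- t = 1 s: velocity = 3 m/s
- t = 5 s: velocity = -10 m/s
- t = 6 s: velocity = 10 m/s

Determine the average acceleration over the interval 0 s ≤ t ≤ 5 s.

-4 m/s²

Average acceleration = Δv/Δt = (-10 − 10)/(5 − 0) = -4 m/s².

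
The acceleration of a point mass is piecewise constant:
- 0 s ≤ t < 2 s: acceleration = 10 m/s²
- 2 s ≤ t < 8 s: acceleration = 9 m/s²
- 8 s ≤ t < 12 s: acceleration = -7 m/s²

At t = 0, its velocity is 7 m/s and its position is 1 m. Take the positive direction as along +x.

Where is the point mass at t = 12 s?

On each constant-a segment, Δv = aΔt and Δx = v₀Δt + ½aΔt²; chain segment to segment.
0–2 s: v starts 7 m/s; Δx = 7·2 + ½·10·2² = 34 m; v ends 27 m/s.
2–8 s: v starts 27 m/s; Δx = 27·6 + ½·9·6² = 324 m; v ends 81 m/s.
8–12 s: v starts 81 m/s; Δx = 81·4 + ½·-7·4² = 268 m; v ends 53 m/s.
x(12) = 1 + Σ Δx = 627 m.

627 m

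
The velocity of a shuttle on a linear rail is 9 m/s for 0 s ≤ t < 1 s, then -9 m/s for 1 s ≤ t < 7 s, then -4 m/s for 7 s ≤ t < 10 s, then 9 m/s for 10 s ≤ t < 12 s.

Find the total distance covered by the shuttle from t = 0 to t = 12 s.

Distance (not displacement) is the total path length: add the absolute areas under v-t.
0–1 s: |9| × 1 = 9 m
1–7 s: |-9| × 6 = 54 m
7–10 s: |-4| × 3 = 12 m
10–12 s: |9| × 2 = 18 m
Total distance = 93 m

93 m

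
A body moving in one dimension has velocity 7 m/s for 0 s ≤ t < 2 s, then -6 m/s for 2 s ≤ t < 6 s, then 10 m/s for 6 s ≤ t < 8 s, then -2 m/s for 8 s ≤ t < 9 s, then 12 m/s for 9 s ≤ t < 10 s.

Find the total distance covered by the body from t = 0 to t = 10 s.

72 m

Distance (not displacement) is the total path length: add the absolute areas under v-t.
0–2 s: |7| × 2 = 14 m
2–6 s: |-6| × 4 = 24 m
6–8 s: |10| × 2 = 20 m
8–9 s: |-2| × 1 = 2 m
9–10 s: |12| × 1 = 12 m
Total distance = 72 m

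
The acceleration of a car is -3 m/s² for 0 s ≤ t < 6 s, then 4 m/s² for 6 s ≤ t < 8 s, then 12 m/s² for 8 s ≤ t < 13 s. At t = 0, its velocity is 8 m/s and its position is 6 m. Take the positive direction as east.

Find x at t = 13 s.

On each constant-a segment, Δv = aΔt and Δx = v₀Δt + ½aΔt²; chain segment to segment.
0–6 s: v starts 8 m/s; Δx = 8·6 + ½·-3·6² = -6 m; v ends -10 m/s.
6–8 s: v starts -10 m/s; Δx = -10·2 + ½·4·2² = -12 m; v ends -2 m/s.
8–13 s: v starts -2 m/s; Δx = -2·5 + ½·12·5² = 140 m; v ends 58 m/s.
x(13) = 6 + Σ Δx = 128 m.

128 m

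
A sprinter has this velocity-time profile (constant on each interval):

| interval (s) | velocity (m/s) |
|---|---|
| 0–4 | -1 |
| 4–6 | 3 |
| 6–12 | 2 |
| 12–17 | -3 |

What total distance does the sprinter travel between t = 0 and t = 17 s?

Total distance travelled is ∫|v| dt — sum the magnitudes of each area piece.
0–4 s: |-1| × 4 = 4 m
4–6 s: |3| × 2 = 6 m
6–12 s: |2| × 6 = 12 m
12–17 s: |-3| × 5 = 15 m
Total distance = 37 m

37 m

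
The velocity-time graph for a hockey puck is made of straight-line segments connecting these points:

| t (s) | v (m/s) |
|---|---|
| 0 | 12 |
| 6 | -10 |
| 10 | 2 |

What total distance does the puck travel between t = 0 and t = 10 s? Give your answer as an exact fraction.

Distance (not displacement) is the total path length: add the absolute areas under v-t.
0–6 s: v = 0 at t = 36/11 s; triangle areas 216/11 + 150/11 = 366/11 m
6–10 s: v = 0 at t = 28/3 s; triangle areas 50/3 + 2/3 = 52/3 m
Total distance = 1670/33 m

1670/33 m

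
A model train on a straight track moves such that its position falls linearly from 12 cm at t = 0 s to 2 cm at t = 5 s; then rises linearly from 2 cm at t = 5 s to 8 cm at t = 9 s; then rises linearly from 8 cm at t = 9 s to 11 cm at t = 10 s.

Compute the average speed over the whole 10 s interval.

1.9 cm/s

Average speed = (total path length)/(elapsed time); on a piecewise-linear x-t graph the path length is Σ|Δx|.
0–5 s: |Δx| = |2 − 12| = 10 cm
5–9 s: |Δx| = |8 − 2| = 6 cm
9–10 s: |Δx| = |11 − 8| = 3 cm
Total path = 19 cm; average speed = 19/10 = 1.9 cm/s.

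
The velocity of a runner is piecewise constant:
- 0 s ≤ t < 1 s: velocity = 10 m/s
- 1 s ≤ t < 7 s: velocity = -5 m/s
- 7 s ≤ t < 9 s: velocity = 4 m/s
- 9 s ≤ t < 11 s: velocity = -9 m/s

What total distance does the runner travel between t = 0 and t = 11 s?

66 m

Total distance travelled is ∫|v| dt — sum the magnitudes of each area piece.
0–1 s: |10| × 1 = 10 m
1–7 s: |-5| × 6 = 30 m
7–9 s: |4| × 2 = 8 m
9–11 s: |-9| × 2 = 18 m
Total distance = 66 m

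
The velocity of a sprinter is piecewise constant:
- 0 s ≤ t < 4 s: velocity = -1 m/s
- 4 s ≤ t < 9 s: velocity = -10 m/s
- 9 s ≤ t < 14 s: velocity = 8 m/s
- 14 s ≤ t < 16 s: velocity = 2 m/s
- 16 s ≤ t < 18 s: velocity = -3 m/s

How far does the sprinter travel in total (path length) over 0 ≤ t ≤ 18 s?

104 m

Total distance travelled is ∫|v| dt — sum the magnitudes of each area piece.
0–4 s: |-1| × 4 = 4 m
4–9 s: |-10| × 5 = 50 m
9–14 s: |8| × 5 = 40 m
14–16 s: |2| × 2 = 4 m
16–18 s: |-3| × 2 = 6 m
Total distance = 104 m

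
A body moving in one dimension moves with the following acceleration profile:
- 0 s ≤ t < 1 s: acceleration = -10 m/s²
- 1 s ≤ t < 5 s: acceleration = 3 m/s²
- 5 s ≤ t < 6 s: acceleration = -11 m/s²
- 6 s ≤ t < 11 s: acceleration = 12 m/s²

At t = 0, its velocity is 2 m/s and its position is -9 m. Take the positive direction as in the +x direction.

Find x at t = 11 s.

On each constant-a segment, Δv = aΔt and Δx = v₀Δt + ½aΔt²; chain segment to segment.
0–1 s: v starts 2 m/s; Δx = 2·1 + ½·-10·1² = -3 m; v ends -8 m/s.
1–5 s: v starts -8 m/s; Δx = -8·4 + ½·3·4² = -8 m; v ends 4 m/s.
5–6 s: v starts 4 m/s; Δx = 4·1 + ½·-11·1² = -1.5 m; v ends -7 m/s.
6–11 s: v starts -7 m/s; Δx = -7·5 + ½·12·5² = 115 m; v ends 53 m/s.
x(11) = -9 + Σ Δx = 93.5 m.

93.5 m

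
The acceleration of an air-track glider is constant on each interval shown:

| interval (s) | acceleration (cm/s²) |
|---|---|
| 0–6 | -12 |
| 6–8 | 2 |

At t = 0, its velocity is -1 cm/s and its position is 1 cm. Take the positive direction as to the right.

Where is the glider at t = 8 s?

On each constant-a segment, Δv = aΔt and Δx = v₀Δt + ½aΔt²; chain segment to segment.
0–6 s: v starts -1 cm/s; Δx = -1·6 + ½·-12·6² = -222 cm; v ends -73 cm/s.
6–8 s: v starts -73 cm/s; Δx = -73·2 + ½·2·2² = -142 cm; v ends -69 cm/s.
x(8) = 1 + Σ Δx = -363 cm.

-363 cm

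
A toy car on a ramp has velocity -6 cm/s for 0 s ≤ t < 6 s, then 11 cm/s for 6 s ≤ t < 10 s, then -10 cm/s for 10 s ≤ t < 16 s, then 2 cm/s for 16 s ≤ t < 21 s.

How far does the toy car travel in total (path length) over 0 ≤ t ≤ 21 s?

Distance (not displacement) is the total path length: add the absolute areas under v-t.
0–6 s: |-6| × 6 = 36 cm
6–10 s: |11| × 4 = 44 cm
10–16 s: |-10| × 6 = 60 cm
16–21 s: |2| × 5 = 10 cm
Total distance = 150 cm

150 cm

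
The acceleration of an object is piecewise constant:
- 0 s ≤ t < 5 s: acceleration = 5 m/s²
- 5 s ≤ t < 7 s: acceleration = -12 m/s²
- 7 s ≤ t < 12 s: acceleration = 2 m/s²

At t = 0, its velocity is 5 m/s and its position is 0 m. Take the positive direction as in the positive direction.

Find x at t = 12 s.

178.5 m

On each constant-a segment, Δv = aΔt and Δx = v₀Δt + ½aΔt²; chain segment to segment.
0–5 s: v starts 5 m/s; Δx = 5·5 + ½·5·5² = 87.5 m; v ends 30 m/s.
5–7 s: v starts 30 m/s; Δx = 30·2 + ½·-12·2² = 36 m; v ends 6 m/s.
7–12 s: v starts 6 m/s; Δx = 6·5 + ½·2·5² = 55 m; v ends 16 m/s.
x(12) = 0 + Σ Δx = 178.5 m.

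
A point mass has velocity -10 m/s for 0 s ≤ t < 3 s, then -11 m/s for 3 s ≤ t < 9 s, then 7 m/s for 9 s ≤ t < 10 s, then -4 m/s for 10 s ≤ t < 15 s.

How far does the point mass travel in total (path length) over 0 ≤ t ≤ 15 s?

123 m

Total distance travelled is ∫|v| dt — sum the magnitudes of each area piece.
0–3 s: |-10| × 3 = 30 m
3–9 s: |-11| × 6 = 66 m
9–10 s: |7| × 1 = 7 m
10–15 s: |-4| × 5 = 20 m
Total distance = 123 m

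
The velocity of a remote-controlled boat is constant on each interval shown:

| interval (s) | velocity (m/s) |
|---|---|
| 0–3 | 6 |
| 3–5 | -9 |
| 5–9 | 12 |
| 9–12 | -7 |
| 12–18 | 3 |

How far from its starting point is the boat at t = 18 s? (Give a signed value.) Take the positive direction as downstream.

Displacement is the signed area under the v-t curve.
0–3 s: 6 × 3 = 18 m
3–5 s: -9 × 2 = -18 m
5–9 s: 12 × 4 = 48 m
9–12 s: -7 × 3 = -21 m
12–18 s: 3 × 6 = 18 m
Net displacement = 45 m

45 m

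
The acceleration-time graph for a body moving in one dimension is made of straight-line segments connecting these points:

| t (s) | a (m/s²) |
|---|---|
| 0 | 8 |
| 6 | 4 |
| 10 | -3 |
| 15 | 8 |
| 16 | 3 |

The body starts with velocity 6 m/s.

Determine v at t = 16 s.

Δv equals the area under the a-t graph; then v = v₀ + Δv.
0–6 s: ½(8 + 4)(6) = 36 m/s
6–10 s: ½(4 + -3)(4) = 2 m/s
10–15 s: ½(-3 + 8)(5) = 12.5 m/s
15–16 s: ½(8 + 3)(1) = 5.5 m/s
Δv = 56 m/s, so v(16) = 6 + (56) = 62 m/s.

62 m/s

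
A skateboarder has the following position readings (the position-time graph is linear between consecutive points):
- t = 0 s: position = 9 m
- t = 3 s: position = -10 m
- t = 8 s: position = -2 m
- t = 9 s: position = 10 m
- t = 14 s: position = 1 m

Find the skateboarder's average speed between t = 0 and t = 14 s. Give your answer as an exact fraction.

24/7 m/s

Average speed = (total path length)/(elapsed time); on a piecewise-linear x-t graph the path length is Σ|Δx|.
0–3 s: |Δx| = |-10 − 9| = 19 m
3–8 s: |Δx| = |-2 − -10| = 8 m
8–9 s: |Δx| = |10 − -2| = 12 m
9–14 s: |Δx| = |1 − 10| = 9 m
Total path = 48 m; average speed = 48/14 = 24/7 m/s.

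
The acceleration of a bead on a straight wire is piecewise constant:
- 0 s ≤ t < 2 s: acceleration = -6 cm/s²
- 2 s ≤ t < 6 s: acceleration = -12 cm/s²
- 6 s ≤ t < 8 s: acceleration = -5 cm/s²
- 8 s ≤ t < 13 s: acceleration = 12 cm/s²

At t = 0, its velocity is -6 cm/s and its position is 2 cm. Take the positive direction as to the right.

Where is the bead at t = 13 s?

On each constant-a segment, Δv = aΔt and Δx = v₀Δt + ½aΔt²; chain segment to segment.
0–2 s: v starts -6 cm/s; Δx = -6·2 + ½·-6·2² = -24 cm; v ends -18 cm/s.
2–6 s: v starts -18 cm/s; Δx = -18·4 + ½·-12·4² = -168 cm; v ends -66 cm/s.
6–8 s: v starts -66 cm/s; Δx = -66·2 + ½·-5·2² = -142 cm; v ends -76 cm/s.
8–13 s: v starts -76 cm/s; Δx = -76·5 + ½·12·5² = -230 cm; v ends -16 cm/s.
x(13) = 2 + Σ Δx = -562 cm.

-562 cm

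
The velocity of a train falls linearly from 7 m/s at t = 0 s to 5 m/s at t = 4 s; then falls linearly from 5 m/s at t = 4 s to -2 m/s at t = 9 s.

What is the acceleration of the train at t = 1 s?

Acceleration is the slope of the v-t graph on 0–4 s: (5 − 7)/(4 − 0) = -0.5 m/s².

-0.5 m/s²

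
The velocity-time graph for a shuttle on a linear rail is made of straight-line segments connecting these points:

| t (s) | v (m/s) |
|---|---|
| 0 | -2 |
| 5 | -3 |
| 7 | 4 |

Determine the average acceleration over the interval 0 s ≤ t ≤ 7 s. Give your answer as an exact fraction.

Average acceleration = Δv/Δt = (4 − -2)/(7 − 0) = 6/7 m/s².

6/7 m/s²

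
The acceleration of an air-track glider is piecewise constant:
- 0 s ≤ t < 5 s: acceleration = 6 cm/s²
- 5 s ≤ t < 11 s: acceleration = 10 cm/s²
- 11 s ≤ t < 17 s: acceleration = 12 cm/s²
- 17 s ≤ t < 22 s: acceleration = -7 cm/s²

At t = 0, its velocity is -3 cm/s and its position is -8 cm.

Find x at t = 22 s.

On each constant-a segment, Δv = aΔt and Δx = v₀Δt + ½aΔt²; chain segment to segment.
0–5 s: v starts -3 cm/s; Δx = -3·5 + ½·6·5² = 60 cm; v ends 27 cm/s.
5–11 s: v starts 27 cm/s; Δx = 27·6 + ½·10·6² = 342 cm; v ends 87 cm/s.
11–17 s: v starts 87 cm/s; Δx = 87·6 + ½·12·6² = 738 cm; v ends 159 cm/s.
17–22 s: v starts 159 cm/s; Δx = 159·5 + ½·-7·5² = 707.5 cm; v ends 124 cm/s.
x(22) = -8 + Σ Δx = 1839.5 cm.

1839.5 cm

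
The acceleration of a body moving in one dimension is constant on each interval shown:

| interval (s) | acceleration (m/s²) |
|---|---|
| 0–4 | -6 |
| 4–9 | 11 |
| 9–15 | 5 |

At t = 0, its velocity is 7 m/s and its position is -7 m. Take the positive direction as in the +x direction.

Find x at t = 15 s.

On each constant-a segment, Δv = aΔt and Δx = v₀Δt + ½aΔt²; chain segment to segment.
0–4 s: v starts 7 m/s; Δx = 7·4 + ½·-6·4² = -20 m; v ends -17 m/s.
4–9 s: v starts -17 m/s; Δx = -17·5 + ½·11·5² = 52.5 m; v ends 38 m/s.
9–15 s: v starts 38 m/s; Δx = 38·6 + ½·5·6² = 318 m; v ends 68 m/s.
x(15) = -7 + Σ Δx = 343.5 m.

343.5 m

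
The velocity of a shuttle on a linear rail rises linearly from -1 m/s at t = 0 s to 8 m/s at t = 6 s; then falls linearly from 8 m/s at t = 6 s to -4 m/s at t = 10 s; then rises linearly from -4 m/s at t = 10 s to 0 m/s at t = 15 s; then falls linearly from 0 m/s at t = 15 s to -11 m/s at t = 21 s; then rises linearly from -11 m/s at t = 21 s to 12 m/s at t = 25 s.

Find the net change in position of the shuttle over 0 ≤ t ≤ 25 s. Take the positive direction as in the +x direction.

-12 m

Displacement is the signed area under the v-t curve.
0–6 s: ½(-1 + 8)(6) = 21 m
6–10 s: ½(8 + -4)(4) = 8 m
10–15 s: ½(-4 + 0)(5) = -10 m
15–21 s: ½(0 + -11)(6) = -33 m
21–25 s: ½(-11 + 12)(4) = 2 m
Net displacement = -12 m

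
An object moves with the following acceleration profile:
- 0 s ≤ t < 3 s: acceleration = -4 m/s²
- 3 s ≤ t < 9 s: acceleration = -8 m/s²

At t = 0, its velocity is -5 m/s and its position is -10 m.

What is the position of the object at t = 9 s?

-289 m

On each constant-a segment, Δv = aΔt and Δx = v₀Δt + ½aΔt²; chain segment to segment.
0–3 s: v starts -5 m/s; Δx = -5·3 + ½·-4·3² = -33 m; v ends -17 m/s.
3–9 s: v starts -17 m/s; Δx = -17·6 + ½·-8·6² = -246 m; v ends -65 m/s.
x(9) = -10 + Σ Δx = -289 m.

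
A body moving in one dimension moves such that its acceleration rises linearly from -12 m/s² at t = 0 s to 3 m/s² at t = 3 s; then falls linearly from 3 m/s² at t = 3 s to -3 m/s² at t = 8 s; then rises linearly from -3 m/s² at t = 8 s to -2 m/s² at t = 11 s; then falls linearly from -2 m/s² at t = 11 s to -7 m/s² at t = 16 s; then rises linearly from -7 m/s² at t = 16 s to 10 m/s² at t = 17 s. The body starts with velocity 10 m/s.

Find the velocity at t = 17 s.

Δv equals the area under the a-t graph; then v = v₀ + Δv.
0–3 s: ½(-12 + 3)(3) = -13.5 m/s
3–8 s: ½(3 + -3)(5) = 0 m/s
8–11 s: ½(-3 + -2)(3) = -7.5 m/s
11–16 s: ½(-2 + -7)(5) = -22.5 m/s
16–17 s: ½(-7 + 10)(1) = 1.5 m/s
Δv = -42 m/s, so v(17) = 10 + (-42) = -32 m/s.

-32 m/s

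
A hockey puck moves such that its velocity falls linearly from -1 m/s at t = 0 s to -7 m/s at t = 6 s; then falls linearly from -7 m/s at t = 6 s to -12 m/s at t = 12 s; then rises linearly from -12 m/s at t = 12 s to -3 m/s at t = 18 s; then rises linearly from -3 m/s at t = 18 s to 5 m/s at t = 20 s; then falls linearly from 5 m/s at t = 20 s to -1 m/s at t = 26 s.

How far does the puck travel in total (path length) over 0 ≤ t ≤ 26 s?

Total distance travelled is ∫|v| dt — sum the magnitudes of each area piece.
0–6 s: |½(-1 + -7)(6)| = 24 m
6–12 s: |½(-7 + -12)(6)| = 57 m
12–18 s: |½(-12 + -3)(6)| = 45 m
18–20 s: v = 0 at t = 18.75 s; triangle areas 1.125 + 3.125 = 4.25 m
20–26 s: v = 0 at t = 25 s; triangle areas 12.5 + 0.5 = 13 m
Total distance = 143.25 m

143.25 m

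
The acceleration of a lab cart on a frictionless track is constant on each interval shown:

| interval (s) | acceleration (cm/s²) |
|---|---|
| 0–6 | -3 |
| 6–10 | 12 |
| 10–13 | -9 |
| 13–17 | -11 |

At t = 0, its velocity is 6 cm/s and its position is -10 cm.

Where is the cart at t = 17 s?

On each constant-a segment, Δv = aΔt and Δx = v₀Δt + ½aΔt²; chain segment to segment.
0–6 s: v starts 6 cm/s; Δx = 6·6 + ½·-3·6² = -18 cm; v ends -12 cm/s.
6–10 s: v starts -12 cm/s; Δx = -12·4 + ½·12·4² = 48 cm; v ends 36 cm/s.
10–13 s: v starts 36 cm/s; Δx = 36·3 + ½·-9·3² = 67.5 cm; v ends 9 cm/s.
13–17 s: v starts 9 cm/s; Δx = 9·4 + ½·-11·4² = -52 cm; v ends -35 cm/s.
x(17) = -10 + Σ Δx = 35.5 cm.

35.5 cm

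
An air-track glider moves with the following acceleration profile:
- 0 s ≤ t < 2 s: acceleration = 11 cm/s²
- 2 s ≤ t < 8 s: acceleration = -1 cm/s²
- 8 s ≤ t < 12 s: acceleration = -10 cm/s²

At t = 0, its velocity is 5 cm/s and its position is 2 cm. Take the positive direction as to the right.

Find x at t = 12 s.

On each constant-a segment, Δv = aΔt and Δx = v₀Δt + ½aΔt²; chain segment to segment.
0–2 s: v starts 5 cm/s; Δx = 5·2 + ½·11·2² = 32 cm; v ends 27 cm/s.
2–8 s: v starts 27 cm/s; Δx = 27·6 + ½·-1·6² = 144 cm; v ends 21 cm/s.
8–12 s: v starts 21 cm/s; Δx = 21·4 + ½·-10·4² = 4 cm; v ends -19 cm/s.
x(12) = 2 + Σ Δx = 182 cm.

182 cm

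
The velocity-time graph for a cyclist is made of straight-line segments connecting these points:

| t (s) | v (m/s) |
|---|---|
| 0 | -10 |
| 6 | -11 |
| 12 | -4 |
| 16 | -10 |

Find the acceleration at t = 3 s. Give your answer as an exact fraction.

-1/6 m/s²

Acceleration is the slope of the v-t graph on 0–6 s: (-11 − -10)/(6 − 0) = -1/6 m/s².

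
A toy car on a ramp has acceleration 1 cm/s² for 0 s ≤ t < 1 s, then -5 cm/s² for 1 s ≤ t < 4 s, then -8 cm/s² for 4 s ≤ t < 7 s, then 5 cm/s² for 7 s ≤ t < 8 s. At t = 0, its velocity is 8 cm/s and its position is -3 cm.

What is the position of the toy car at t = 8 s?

-71.5 cm

On each constant-a segment, Δv = aΔt and Δx = v₀Δt + ½aΔt²; chain segment to segment.
0–1 s: v starts 8 cm/s; Δx = 8·1 + ½·1·1² = 8.5 cm; v ends 9 cm/s.
1–4 s: v starts 9 cm/s; Δx = 9·3 + ½·-5·3² = 4.5 cm; v ends -6 cm/s.
4–7 s: v starts -6 cm/s; Δx = -6·3 + ½·-8·3² = -54 cm; v ends -30 cm/s.
7–8 s: v starts -30 cm/s; Δx = -30·1 + ½·5·1² = -27.5 cm; v ends -25 cm/s.
x(8) = -3 + Σ Δx = -71.5 cm.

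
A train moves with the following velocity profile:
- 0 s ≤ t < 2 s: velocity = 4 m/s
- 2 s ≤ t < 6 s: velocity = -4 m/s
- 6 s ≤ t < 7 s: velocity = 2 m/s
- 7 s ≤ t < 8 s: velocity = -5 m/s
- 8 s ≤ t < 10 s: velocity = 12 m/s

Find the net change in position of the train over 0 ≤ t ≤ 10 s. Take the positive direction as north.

13 m

Displacement is the signed area under the v-t curve.
0–2 s: 4 × 2 = 8 m
2–6 s: -4 × 4 = -16 m
6–7 s: 2 × 1 = 2 m
7–8 s: -5 × 1 = -5 m
8–10 s: 12 × 2 = 24 m
Net displacement = 13 m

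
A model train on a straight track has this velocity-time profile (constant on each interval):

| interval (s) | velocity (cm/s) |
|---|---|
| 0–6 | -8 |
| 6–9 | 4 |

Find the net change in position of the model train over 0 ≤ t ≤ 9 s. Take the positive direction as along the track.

-36 cm

Displacement is the signed area under the v-t curve.
0–6 s: -8 × 6 = -48 cm
6–9 s: 4 × 3 = 12 cm
Net displacement = -36 cm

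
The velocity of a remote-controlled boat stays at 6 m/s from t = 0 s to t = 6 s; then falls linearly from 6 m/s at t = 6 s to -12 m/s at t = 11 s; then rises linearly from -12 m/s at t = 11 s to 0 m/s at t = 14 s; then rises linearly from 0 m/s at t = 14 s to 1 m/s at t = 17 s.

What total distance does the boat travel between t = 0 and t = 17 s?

Total distance travelled is ∫|v| dt — sum the magnitudes of each area piece.
0–6 s: |6| × 6 = 36 m
6–11 s: v = 0 at t = 23/3 s; triangle areas 5 + 20 = 25 m
11–14 s: |½(-12 + 0)(3)| = 18 m
14–17 s: |½(0 + 1)(3)| = 1.5 m
Total distance = 80.5 m

80.5 m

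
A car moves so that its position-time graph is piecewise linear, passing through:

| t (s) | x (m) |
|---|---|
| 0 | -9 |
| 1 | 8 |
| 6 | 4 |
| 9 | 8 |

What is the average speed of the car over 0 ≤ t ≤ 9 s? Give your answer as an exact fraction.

25/9 m/s

Average speed = (total path length)/(elapsed time); on a piecewise-linear x-t graph the path length is Σ|Δx|.
0–1 s: |Δx| = |8 − -9| = 17 m
1–6 s: |Δx| = |4 − 8| = 4 m
6–9 s: |Δx| = |8 − 4| = 4 m
Total path = 25 m; average speed = 25/9 = 25/9 m/s.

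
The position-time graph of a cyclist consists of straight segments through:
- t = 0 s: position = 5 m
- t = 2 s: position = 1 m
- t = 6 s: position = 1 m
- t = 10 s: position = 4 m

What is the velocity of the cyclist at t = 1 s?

-2 m/s

Velocity is the slope of the x-t graph on 0–2 s: (1 − 5)/(2 − 0) = -2 m/s.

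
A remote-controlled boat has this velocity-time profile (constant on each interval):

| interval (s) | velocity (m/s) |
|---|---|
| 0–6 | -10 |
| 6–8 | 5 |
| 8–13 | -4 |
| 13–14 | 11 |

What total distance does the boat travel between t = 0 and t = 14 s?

101 m

Total distance travelled is ∫|v| dt — sum the magnitudes of each area piece.
0–6 s: |-10| × 6 = 60 m
6–8 s: |5| × 2 = 10 m
8–13 s: |-4| × 5 = 20 m
13–14 s: |11| × 1 = 11 m
Total distance = 101 m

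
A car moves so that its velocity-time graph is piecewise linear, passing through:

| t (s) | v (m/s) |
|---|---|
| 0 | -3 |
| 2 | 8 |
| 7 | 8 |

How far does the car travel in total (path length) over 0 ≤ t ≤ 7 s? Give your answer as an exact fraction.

Distance (not displacement) is the total path length: add the absolute areas under v-t.
0–2 s: v = 0 at t = 6/11 s; triangle areas 9/11 + 64/11 = 73/11 m
2–7 s: |8| × 5 = 40 m
Total distance = 513/11 m

513/11 m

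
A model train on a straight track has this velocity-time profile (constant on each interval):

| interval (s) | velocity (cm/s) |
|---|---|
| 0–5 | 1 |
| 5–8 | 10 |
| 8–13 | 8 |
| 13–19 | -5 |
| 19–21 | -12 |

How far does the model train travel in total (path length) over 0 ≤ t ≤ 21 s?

129 cm

Total distance travelled is ∫|v| dt — sum the magnitudes of each area piece.
0–5 s: |1| × 5 = 5 cm
5–8 s: |10| × 3 = 30 cm
8–13 s: |8| × 5 = 40 cm
13–19 s: |-5| × 6 = 30 cm
19–21 s: |-12| × 2 = 24 cm
Total distance = 129 cm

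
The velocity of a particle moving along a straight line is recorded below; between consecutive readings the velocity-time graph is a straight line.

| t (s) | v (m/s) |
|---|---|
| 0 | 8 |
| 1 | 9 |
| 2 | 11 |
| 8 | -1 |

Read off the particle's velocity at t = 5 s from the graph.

On 2–8 s the graph is linear from 11 to -1 m/s: v(5) = 11 + (-1 − 11)·(5 − 2)/(8 − 2) = 5 m/s.

5 m/s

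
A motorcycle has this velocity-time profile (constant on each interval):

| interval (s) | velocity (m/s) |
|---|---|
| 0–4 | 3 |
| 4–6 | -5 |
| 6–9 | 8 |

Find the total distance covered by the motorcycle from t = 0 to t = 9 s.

46 m

Total distance travelled is ∫|v| dt — sum the magnitudes of each area piece.
0–4 s: |3| × 4 = 12 m
4–6 s: |-5| × 2 = 10 m
6–9 s: |8| × 3 = 24 m
Total distance = 46 m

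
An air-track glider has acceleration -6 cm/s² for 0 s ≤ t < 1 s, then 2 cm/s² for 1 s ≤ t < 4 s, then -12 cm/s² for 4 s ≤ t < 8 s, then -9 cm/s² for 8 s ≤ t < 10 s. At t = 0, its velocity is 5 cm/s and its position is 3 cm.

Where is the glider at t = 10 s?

On each constant-a segment, Δv = aΔt and Δx = v₀Δt + ½aΔt²; chain segment to segment.
0–1 s: v starts 5 cm/s; Δx = 5·1 + ½·-6·1² = 2 cm; v ends -1 cm/s.
1–4 s: v starts -1 cm/s; Δx = -1·3 + ½·2·3² = 6 cm; v ends 5 cm/s.
4–8 s: v starts 5 cm/s; Δx = 5·4 + ½·-12·4² = -76 cm; v ends -43 cm/s.
8–10 s: v starts -43 cm/s; Δx = -43·2 + ½·-9·2² = -104 cm; v ends -61 cm/s.
x(10) = 3 + Σ Δx = -169 cm.

-169 cm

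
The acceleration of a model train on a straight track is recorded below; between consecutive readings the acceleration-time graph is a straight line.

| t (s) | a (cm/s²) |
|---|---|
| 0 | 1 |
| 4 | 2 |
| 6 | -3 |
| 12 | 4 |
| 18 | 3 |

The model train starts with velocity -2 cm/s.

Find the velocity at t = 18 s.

27 cm/s

Δv equals the area under the a-t graph; then v = v₀ + Δv.
0–4 s: ½(1 + 2)(4) = 6 cm/s
4–6 s: ½(2 + -3)(2) = -1 cm/s
6–12 s: ½(-3 + 4)(6) = 3 cm/s
12–18 s: ½(4 + 3)(6) = 21 cm/s
Δv = 29 cm/s, so v(18) = -2 + (29) = 27 cm/s.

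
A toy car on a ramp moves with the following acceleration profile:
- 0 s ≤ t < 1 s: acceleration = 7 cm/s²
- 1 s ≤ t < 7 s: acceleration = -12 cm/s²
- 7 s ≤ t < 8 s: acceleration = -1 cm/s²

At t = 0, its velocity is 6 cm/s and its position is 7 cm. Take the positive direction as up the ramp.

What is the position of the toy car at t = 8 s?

-181 cm

On each constant-a segment, Δv = aΔt and Δx = v₀Δt + ½aΔt²; chain segment to segment.
0–1 s: v starts 6 cm/s; Δx = 6·1 + ½·7·1² = 9.5 cm; v ends 13 cm/s.
1–7 s: v starts 13 cm/s; Δx = 13·6 + ½·-12·6² = -138 cm; v ends -59 cm/s.
7–8 s: v starts -59 cm/s; Δx = -59·1 + ½·-1·1² = -59.5 cm; v ends -60 cm/s.
x(8) = 7 + Σ Δx = -181 cm.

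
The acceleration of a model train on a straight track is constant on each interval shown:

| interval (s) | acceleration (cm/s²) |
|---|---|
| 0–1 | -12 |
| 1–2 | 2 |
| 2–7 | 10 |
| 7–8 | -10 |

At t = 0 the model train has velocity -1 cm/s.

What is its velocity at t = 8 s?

29 cm/s

Δv equals the area under the a-t graph; then v = v₀ + Δv.
0–1 s: -12 × 1 = -12 cm/s
1–2 s: 2 × 1 = 2 cm/s
2–7 s: 10 × 5 = 50 cm/s
7–8 s: -10 × 1 = -10 cm/s
Δv = 30 cm/s, so v(8) = -1 + (30) = 29 cm/s.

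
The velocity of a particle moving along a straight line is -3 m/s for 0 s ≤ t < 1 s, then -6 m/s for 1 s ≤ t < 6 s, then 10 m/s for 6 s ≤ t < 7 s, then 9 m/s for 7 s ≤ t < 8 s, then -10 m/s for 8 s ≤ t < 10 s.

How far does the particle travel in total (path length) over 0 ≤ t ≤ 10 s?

72 m

Distance (not displacement) is the total path length: add the absolute areas under v-t.
0–1 s: |-3| × 1 = 3 m
1–6 s: |-6| × 5 = 30 m
6–7 s: |10| × 1 = 10 m
7–8 s: |9| × 1 = 9 m
8–10 s: |-10| × 2 = 20 m
Total distance = 72 m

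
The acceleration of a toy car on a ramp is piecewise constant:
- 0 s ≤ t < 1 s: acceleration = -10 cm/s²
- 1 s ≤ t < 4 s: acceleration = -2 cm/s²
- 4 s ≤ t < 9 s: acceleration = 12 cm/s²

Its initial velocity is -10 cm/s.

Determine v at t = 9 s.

34 cm/s

Δv equals the area under the a-t graph; then v = v₀ + Δv.
0–1 s: -10 × 1 = -10 cm/s
1–4 s: -2 × 3 = -6 cm/s
4–9 s: 12 × 5 = 60 cm/s
Δv = 44 cm/s, so v(9) = -10 + (44) = 34 cm/s.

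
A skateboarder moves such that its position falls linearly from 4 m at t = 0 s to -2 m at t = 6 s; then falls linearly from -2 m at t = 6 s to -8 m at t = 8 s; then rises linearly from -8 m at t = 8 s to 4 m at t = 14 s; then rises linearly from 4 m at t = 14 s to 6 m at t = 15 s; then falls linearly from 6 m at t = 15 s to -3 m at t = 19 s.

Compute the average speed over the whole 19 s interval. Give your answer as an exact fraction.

35/19 m/s

Average speed = (total path length)/(elapsed time); on a piecewise-linear x-t graph the path length is Σ|Δx|.
0–6 s: |Δx| = |-2 − 4| = 6 m
6–8 s: |Δx| = |-8 − -2| = 6 m
8–14 s: |Δx| = |4 − -8| = 12 m
14–15 s: |Δx| = |6 − 4| = 2 m
15–19 s: |Δx| = |-3 − 6| = 9 m
Total path = 35 m; average speed = 35/19 = 35/19 m/s.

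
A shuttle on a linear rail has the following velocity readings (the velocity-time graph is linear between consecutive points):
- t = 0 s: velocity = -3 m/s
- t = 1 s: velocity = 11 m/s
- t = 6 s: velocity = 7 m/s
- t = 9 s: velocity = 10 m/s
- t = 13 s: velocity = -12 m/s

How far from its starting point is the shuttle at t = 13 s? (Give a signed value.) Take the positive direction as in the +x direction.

70.5 m

Displacement is the signed area under the v-t curve.
0–1 s: ½(-3 + 11)(1) = 4 m
1–6 s: ½(11 + 7)(5) = 45 m
6–9 s: ½(7 + 10)(3) = 25.5 m
9–13 s: ½(10 + -12)(4) = -4 m
Net displacement = 70.5 m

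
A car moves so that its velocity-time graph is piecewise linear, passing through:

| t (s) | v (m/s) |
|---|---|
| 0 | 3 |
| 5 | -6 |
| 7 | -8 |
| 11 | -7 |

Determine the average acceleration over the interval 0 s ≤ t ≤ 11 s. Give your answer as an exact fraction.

Average acceleration = Δv/Δt = (-7 − 3)/(11 − 0) = -10/11 m/s².

-10/11 m/s²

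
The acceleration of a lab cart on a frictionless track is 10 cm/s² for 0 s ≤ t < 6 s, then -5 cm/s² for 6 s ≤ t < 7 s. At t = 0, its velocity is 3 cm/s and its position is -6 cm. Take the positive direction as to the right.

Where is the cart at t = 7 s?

252.5 cm

On each constant-a segment, Δv = aΔt and Δx = v₀Δt + ½aΔt²; chain segment to segment.
0–6 s: v starts 3 cm/s; Δx = 3·6 + ½·10·6² = 198 cm; v ends 63 cm/s.
6–7 s: v starts 63 cm/s; Δx = 63·1 + ½·-5·1² = 60.5 cm; v ends 58 cm/s.
x(7) = -6 + Σ Δx = 252.5 cm.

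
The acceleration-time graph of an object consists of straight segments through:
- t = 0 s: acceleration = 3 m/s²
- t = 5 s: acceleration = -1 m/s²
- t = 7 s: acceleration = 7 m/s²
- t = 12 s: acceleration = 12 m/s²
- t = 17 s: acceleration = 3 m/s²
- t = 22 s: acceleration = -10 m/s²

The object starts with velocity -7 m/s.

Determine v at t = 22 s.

71.5 m/s

Δv equals the area under the a-t graph; then v = v₀ + Δv.
0–5 s: ½(3 + -1)(5) = 5 m/s
5–7 s: ½(-1 + 7)(2) = 6 m/s
7–12 s: ½(7 + 12)(5) = 47.5 m/s
12–17 s: ½(12 + 3)(5) = 37.5 m/s
17–22 s: ½(3 + -10)(5) = -17.5 m/s
Δv = 78.5 m/s, so v(22) = -7 + (78.5) = 71.5 m/s.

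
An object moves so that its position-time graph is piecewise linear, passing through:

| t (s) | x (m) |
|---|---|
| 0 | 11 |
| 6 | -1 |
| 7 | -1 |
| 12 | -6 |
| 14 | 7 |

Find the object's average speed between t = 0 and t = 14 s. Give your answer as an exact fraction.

Average speed = (total path length)/(elapsed time); on a piecewise-linear x-t graph the path length is Σ|Δx|.
0–6 s: |Δx| = |-1 − 11| = 12 m
6–7 s: |Δx| = |-1 − -1| = 0 m
7–12 s: |Δx| = |-6 − -1| = 5 m
12–14 s: |Δx| = |7 − -6| = 13 m
Total path = 30 m; average speed = 30/14 = 15/7 m/s.

15/7 m/s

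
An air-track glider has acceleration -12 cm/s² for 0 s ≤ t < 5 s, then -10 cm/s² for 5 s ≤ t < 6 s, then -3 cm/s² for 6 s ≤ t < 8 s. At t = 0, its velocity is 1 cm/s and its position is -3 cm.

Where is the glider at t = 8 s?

-356 cm

On each constant-a segment, Δv = aΔt and Δx = v₀Δt + ½aΔt²; chain segment to segment.
0–5 s: v starts 1 cm/s; Δx = 1·5 + ½·-12·5² = -145 cm; v ends -59 cm/s.
5–6 s: v starts -59 cm/s; Δx = -59·1 + ½·-10·1² = -64 cm; v ends -69 cm/s.
6–8 s: v starts -69 cm/s; Δx = -69·2 + ½·-3·2² = -144 cm; v ends -75 cm/s.
x(8) = -3 + Σ Δx = -356 cm.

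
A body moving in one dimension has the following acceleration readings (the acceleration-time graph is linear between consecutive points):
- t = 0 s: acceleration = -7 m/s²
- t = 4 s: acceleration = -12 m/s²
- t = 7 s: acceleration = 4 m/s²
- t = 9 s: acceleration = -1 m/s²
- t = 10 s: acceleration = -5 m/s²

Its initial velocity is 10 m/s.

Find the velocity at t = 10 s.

-40 m/s

Δv equals the area under the a-t graph; then v = v₀ + Δv.
0–4 s: ½(-7 + -12)(4) = -38 m/s
4–7 s: ½(-12 + 4)(3) = -12 m/s
7–9 s: ½(4 + -1)(2) = 3 m/s
9–10 s: ½(-1 + -5)(1) = -3 m/s
Δv = -50 m/s, so v(10) = 10 + (-50) = -40 m/s.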